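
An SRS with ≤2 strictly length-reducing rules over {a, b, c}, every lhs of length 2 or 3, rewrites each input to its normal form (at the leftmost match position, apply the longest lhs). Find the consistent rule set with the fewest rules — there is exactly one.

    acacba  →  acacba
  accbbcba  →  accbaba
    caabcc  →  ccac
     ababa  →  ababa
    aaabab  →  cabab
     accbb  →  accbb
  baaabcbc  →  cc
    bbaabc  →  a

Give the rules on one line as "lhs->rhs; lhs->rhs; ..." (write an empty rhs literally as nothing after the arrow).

aa->c; bc->a

  | acacba
  | accbbcba => accbaba
  | caabcc => ccbcc => ccac
  | ababa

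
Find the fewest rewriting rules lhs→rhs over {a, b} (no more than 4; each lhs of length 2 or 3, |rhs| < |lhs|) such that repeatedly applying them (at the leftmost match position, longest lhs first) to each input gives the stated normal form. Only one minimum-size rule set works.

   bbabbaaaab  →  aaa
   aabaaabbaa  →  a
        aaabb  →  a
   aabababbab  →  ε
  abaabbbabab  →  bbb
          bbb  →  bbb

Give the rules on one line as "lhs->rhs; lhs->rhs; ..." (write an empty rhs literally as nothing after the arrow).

ab->; aba->bb; ba->a

  | bbabbaaaab => babbaaaab => abbaaaab => baaaab => aaaab => aaa
  | aabaaabbaa => abbaabbaa => baabbaa => aabbaa => abaa => bba => ba => a
  | aaabb => aab => a
  | aabababbab => abbbabbab => bbabbab => babbab => abbab => bab => ab => ε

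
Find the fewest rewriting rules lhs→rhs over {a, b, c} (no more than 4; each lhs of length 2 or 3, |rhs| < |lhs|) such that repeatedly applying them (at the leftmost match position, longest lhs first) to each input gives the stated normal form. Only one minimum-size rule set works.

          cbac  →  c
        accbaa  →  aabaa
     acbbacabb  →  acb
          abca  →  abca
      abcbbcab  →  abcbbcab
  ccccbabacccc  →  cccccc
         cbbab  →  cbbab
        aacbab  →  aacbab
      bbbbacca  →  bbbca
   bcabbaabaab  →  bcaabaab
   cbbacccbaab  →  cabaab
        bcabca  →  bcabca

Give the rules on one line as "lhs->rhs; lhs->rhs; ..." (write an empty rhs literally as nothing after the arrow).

  | cbac => c
  | accbaa => aabaa
  | acbbacabb => acbabb => acb
  | abca

abb->; acc->aa; bac->; bcc->a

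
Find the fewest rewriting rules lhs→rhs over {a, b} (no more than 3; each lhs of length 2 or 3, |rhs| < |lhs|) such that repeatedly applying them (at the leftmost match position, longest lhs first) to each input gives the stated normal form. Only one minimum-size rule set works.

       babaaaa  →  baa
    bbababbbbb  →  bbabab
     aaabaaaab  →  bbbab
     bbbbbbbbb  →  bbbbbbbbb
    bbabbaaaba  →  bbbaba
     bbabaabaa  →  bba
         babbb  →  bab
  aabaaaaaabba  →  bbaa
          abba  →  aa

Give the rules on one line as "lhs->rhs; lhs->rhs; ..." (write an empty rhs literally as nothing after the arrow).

  | babaaaa => babba => baa
  | bbababbbbb => bbababbb => bbabab
  | aaabaaaab => bbaaaab => bbbab
  | bbbbbbbbb

aaa->b; aab->a; abb->a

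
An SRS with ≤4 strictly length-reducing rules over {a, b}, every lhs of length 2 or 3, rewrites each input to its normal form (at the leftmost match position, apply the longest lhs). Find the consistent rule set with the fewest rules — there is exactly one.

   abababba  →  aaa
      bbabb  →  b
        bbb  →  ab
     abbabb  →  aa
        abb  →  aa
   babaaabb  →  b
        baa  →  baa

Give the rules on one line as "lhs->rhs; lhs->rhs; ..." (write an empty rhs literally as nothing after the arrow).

aab->ba; aba->ab; bab->b; bb->a

  | abababba => abbabba => aaabba => ababa => abba => aaa
  | bbabb => aabb => bab => b
  | bbb => ab
  | abbabb => aaabb => abab => abb => aa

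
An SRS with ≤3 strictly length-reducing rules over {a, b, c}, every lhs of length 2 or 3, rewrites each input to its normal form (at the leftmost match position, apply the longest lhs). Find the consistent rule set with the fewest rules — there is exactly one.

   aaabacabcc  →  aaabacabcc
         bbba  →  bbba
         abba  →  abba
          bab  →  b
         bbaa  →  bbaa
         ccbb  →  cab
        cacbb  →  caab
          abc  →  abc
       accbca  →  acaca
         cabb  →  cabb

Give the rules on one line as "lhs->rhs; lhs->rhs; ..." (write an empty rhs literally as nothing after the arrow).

  | aaabacabcc
  | bbba
  | abba
  | bab => b

bab->b; cb->a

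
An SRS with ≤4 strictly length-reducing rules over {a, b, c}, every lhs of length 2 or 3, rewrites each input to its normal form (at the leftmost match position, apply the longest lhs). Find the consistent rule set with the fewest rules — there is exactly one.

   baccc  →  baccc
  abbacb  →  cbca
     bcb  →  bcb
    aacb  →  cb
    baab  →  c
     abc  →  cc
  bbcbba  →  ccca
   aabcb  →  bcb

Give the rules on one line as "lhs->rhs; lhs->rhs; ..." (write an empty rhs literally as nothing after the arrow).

aa->; ab->c; acb->ca; bb->c

  | baccc
  | abbacb => cbacb => cbca
  | bcb
  | aacb => cb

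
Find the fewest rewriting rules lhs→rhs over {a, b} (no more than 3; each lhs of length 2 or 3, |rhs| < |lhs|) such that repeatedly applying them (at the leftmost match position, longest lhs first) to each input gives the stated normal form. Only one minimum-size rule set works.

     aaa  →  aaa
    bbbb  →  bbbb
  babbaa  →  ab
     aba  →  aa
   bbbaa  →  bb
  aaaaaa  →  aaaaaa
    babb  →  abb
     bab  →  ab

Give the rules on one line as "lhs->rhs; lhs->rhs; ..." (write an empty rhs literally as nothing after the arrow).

ba->a; baa->

  | aaa
  | bbbb
  | babbaa => abbaa => ab
  | aba => aa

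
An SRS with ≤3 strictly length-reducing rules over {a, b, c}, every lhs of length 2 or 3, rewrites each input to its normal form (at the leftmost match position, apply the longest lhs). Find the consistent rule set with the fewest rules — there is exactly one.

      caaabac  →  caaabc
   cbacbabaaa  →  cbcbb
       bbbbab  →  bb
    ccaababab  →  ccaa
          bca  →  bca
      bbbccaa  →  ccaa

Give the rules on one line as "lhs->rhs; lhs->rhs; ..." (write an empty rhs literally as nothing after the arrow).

  | caaabac => caaabc
  | cbacbabaaa => cbcbabaaa => cbcbbaaa => cbcbbaa => cbcbba => cbcbb
  | bbbbab => bab => bb
  | ccaababab => ccaabbab => ccaabbb => ccaa

ba->b; bbb->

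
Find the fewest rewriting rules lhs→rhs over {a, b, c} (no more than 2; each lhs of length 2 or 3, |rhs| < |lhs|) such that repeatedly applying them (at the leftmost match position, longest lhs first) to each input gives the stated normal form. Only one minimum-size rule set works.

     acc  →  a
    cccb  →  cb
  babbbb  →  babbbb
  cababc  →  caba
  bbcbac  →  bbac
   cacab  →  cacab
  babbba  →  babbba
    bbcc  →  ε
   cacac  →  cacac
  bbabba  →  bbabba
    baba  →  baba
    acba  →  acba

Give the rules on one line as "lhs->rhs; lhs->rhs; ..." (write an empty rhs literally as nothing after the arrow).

  | acc => a
  | cccb => cb
  | babbbb
  | cababc => caba

bc->; cc->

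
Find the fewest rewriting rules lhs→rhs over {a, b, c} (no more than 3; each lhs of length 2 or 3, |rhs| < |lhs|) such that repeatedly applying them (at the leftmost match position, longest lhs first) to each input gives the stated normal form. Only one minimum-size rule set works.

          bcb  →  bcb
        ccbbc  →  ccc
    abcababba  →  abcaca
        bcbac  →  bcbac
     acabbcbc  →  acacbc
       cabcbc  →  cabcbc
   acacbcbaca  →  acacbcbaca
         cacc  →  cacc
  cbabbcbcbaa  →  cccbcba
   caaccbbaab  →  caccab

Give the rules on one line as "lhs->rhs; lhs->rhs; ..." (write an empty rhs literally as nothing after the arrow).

aa->a; bab->cb; bb->

  | bcb
  | ccbbc => ccc
  | abcababba => abcacbba => abcaca
  | bcbac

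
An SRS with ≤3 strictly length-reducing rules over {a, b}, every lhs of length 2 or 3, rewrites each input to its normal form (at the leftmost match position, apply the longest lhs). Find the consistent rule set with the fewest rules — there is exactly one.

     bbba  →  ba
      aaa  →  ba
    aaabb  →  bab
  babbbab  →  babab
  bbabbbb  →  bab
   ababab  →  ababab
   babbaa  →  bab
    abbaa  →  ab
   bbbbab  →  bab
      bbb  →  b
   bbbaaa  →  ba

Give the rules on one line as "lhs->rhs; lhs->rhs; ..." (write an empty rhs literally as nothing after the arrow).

  | bbba => bba => ba
  | aaa => ba
  | aaabb => babb => bab
  | babbbab => babbab => babab

aa->b; bb->b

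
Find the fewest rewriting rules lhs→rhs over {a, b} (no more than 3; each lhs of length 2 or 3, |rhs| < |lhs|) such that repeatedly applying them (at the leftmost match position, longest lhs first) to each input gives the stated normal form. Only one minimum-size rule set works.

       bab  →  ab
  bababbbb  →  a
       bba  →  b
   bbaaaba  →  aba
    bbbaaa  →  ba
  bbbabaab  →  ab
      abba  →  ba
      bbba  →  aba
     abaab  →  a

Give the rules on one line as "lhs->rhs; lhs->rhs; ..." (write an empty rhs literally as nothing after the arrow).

  | bab => ab
  | bababbbb => ababbbb => aabbbb => bbbbb => abbb => aab => bb => a
  | bba => aa => b
  | bbaaaba => aaaaba => baaba => bbba => aba

aa->b; bab->ab; bb->a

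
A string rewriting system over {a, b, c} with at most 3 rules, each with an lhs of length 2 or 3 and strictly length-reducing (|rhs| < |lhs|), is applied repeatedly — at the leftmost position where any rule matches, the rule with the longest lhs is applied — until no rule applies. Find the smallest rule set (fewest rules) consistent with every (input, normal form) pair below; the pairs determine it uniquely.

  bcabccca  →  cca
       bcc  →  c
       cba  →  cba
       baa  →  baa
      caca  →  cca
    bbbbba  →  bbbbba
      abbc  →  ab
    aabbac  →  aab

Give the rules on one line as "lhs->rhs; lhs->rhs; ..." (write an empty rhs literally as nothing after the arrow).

ac->c; bc->

  | bcabccca => abccca => acca => cca
  | bcc => c
  | cba
  | baa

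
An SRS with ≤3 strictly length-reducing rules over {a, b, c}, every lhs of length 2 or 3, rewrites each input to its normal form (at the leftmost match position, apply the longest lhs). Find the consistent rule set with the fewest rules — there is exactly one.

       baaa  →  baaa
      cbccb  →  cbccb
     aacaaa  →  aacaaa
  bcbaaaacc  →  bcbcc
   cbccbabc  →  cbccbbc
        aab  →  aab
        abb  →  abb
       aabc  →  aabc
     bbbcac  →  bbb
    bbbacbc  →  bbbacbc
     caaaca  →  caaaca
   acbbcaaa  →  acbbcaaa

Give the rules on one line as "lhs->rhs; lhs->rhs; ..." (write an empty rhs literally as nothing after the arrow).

cac->; cba->cb

  | baaa
  | cbccb
  | aacaaa
  | bcbaaaacc => bcbaaacc => bcbaacc => bcbacc => bcbcc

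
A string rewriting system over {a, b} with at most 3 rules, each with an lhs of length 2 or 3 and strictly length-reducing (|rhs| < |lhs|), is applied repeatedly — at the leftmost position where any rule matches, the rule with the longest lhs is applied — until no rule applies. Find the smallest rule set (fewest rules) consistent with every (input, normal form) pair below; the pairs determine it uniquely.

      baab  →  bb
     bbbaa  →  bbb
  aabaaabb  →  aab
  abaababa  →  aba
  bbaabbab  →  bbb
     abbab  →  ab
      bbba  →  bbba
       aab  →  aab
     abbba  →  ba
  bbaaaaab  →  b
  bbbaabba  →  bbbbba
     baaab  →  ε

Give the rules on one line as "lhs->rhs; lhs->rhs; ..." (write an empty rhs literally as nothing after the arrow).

abb->; baa->b; bab->

  | baab => bb
  | bbbaa => bbb
  | aabaaabb => aababb => aab
  | abaababa => abbaba => aba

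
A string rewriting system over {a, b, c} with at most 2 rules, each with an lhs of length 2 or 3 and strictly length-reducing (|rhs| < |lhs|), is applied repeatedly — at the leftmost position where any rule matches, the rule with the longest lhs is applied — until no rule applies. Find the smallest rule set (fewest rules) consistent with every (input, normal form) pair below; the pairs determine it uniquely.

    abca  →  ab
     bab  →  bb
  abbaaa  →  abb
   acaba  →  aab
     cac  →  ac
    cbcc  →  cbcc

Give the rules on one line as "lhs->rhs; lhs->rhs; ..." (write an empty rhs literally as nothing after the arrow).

  | abca => aba => ab
  | bab => bb
  | abbaaa => abbaa => abba => abb
  | acaba => aaba => aab

ba->b; ca->a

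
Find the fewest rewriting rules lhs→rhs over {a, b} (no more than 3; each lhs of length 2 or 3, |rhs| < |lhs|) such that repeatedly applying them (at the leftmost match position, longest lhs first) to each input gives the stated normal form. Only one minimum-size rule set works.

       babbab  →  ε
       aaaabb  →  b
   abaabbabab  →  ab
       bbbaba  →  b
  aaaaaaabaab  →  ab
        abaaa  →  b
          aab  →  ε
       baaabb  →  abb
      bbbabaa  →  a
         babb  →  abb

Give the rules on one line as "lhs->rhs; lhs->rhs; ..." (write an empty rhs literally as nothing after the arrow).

aa->b; aab->; ba->a

  | babbab => abbab => abab => aab => ε
  | aaaabb => baabb => aabb => b
  | abaabbabab => aaabbabab => babbabab => abbabab => ababab => aabab => ab
  | bbbaba => bbaba => baba => aba => aa => b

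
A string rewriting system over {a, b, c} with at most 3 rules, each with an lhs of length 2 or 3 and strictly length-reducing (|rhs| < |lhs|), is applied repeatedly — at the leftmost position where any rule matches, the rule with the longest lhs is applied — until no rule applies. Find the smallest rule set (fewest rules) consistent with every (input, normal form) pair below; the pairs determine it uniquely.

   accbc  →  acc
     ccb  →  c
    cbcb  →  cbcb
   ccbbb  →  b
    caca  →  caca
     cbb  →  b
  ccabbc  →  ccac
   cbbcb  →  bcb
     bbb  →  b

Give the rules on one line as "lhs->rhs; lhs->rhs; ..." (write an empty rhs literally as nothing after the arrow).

bb->; cbb->b; ccb->c

  | accbc => acc
  | ccb => c
  | cbcb
  | ccbbb => cbb => b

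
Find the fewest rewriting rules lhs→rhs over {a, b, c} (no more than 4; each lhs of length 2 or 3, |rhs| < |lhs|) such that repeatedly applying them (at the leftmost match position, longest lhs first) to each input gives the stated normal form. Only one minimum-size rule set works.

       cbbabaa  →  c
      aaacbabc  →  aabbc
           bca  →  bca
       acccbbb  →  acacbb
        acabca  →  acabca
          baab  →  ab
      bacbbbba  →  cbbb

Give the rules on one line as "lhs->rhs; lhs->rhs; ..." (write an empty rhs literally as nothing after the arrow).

  | cbbabaa => cbbaa => cba => c
  | aaacbabc => aabbabc => aabbc
  | bca
  | acccbbb => acacbb

aac->ab; ba->; ccb->ac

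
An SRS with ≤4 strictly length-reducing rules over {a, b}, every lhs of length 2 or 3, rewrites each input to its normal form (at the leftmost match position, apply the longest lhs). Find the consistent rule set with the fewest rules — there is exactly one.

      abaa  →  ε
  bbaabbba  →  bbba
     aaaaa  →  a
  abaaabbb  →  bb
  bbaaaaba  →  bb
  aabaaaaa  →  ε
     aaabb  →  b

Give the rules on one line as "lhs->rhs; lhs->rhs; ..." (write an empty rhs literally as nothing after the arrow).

  | abaa => aa => ε
  | bbaabbba => bbabba => bbba
  | aaaaa => aaa => a
  | abaaabbb => aaabbb => abbb => bb

aa->; aab->a; ab->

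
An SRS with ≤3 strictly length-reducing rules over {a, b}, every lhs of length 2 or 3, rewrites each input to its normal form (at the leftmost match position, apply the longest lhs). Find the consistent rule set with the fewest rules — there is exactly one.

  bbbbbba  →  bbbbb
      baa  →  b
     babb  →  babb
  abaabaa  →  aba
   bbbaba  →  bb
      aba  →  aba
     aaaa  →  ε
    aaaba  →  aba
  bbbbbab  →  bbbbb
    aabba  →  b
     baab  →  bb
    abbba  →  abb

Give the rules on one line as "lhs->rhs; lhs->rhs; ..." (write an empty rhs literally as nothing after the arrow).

  | bbbbbba => bbbbb
  | baa => b
  | babb
  | abaabaa => abbaa => aba

aa->; bba->b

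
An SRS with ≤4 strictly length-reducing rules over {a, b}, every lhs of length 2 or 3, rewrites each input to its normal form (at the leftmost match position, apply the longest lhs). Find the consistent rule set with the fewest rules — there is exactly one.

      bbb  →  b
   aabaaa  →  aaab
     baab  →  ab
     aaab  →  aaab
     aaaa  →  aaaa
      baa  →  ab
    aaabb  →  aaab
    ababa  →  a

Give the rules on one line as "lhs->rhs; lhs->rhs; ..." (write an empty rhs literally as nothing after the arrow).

ba->b; baa->ab; bb->b; bba->

  | bbb => bb => b
  | aabaaa => aaaba => aaab
  | baab => abb => ab
  | aaab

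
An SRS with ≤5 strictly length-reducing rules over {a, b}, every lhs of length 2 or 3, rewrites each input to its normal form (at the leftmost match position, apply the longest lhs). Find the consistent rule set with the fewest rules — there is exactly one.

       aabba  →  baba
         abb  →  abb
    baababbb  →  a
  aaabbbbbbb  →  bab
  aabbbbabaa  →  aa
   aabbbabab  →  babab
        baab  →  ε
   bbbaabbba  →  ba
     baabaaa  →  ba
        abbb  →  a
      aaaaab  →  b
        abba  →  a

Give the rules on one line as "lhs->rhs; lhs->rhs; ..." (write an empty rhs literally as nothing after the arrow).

aaa->ba; aab->ba; bba->; bbb->

  | aabba => baba
  | abb
  | baababbb => bbaabbb => abbb => a
  | aaabbbbbbb => babbbbbbb => babbbb => bab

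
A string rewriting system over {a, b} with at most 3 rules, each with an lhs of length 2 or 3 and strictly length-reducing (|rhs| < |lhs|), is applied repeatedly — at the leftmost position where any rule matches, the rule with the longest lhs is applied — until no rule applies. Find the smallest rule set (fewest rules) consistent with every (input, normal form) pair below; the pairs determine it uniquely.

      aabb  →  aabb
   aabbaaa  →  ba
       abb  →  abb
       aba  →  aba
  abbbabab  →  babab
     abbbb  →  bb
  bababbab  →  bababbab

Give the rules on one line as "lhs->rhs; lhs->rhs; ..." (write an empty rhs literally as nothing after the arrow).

  | aabb
  | aabbaaa => aabbb => aaaa => ba
  | abb
  | aba

aaa->b; bbb->aa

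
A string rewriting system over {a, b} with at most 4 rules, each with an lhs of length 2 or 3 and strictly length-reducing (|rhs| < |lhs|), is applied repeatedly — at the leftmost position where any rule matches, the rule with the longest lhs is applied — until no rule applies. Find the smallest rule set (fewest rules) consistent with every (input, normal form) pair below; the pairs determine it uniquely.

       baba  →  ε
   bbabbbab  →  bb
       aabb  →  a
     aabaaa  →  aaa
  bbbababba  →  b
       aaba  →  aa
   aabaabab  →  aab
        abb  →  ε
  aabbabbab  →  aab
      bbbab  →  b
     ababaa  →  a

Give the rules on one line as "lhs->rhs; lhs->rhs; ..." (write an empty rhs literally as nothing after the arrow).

  | baba => ba => ε
  | bbabbbab => bbbbab => bbab => bb
  | aabb => a
  | aabaaa => aaa

abb->; ba->; baa->; bbb->b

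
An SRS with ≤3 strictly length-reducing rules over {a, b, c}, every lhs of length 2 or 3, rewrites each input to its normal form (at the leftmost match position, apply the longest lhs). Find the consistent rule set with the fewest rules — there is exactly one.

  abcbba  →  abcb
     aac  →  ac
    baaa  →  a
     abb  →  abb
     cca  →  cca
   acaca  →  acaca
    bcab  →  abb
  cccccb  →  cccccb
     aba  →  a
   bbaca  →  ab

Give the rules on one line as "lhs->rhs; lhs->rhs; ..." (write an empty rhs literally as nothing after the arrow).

aa->a; ba->; bca->ab

  | abcbba => abcb
  | aac => ac
  | baaa => aa => a
  | abb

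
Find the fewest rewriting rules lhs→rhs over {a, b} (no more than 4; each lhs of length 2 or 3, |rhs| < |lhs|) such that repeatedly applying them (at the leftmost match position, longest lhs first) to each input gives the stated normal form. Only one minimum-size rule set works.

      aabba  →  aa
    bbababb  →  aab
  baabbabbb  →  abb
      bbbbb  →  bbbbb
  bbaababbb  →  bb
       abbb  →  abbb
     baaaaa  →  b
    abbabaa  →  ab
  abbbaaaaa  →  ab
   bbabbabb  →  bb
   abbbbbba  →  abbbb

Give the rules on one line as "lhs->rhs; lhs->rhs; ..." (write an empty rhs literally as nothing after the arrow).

  | aabba => aa
  | bbababb => babb => aab
  | baabbabbb => babbabbb => aababbb => aaaabb => abb
  | bbbbb

aaa->; ba->b; bab->aa; bba->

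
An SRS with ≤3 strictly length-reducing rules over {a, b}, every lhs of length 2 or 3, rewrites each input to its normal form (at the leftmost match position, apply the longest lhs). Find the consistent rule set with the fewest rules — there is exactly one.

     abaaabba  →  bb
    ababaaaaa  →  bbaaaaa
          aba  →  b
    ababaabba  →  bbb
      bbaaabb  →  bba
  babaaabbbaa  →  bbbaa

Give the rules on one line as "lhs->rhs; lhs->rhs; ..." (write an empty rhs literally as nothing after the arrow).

  | abaaabba => baabba => baba => bb
  | ababaaaaa => bbaaaaa
  | aba => b
  | ababaabba => bbaabba => bbaba => bbb

ab->; aba->b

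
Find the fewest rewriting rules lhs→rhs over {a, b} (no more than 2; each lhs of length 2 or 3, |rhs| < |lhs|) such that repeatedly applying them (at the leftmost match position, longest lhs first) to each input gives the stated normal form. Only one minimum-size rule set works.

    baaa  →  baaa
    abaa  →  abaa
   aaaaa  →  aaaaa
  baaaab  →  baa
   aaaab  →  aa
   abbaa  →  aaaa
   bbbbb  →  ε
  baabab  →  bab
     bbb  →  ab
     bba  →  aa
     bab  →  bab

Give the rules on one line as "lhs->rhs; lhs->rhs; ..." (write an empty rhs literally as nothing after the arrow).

aab->; bb->a

  | baaa
  | abaa
  | aaaaa
  | baaaab => baa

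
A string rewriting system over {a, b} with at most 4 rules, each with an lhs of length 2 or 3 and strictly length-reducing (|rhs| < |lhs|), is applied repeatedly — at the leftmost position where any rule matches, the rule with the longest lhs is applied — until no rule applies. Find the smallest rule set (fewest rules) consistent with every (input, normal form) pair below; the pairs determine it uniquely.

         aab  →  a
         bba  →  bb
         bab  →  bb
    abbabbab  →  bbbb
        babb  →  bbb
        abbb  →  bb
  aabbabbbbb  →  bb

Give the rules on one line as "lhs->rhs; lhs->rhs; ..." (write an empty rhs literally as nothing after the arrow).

ab->; abb->ba; ba->b

  | aab => a
  | bba => bb
  | bab => bb
  | abbabbab => baabbab => babbab => bbbab => bbbb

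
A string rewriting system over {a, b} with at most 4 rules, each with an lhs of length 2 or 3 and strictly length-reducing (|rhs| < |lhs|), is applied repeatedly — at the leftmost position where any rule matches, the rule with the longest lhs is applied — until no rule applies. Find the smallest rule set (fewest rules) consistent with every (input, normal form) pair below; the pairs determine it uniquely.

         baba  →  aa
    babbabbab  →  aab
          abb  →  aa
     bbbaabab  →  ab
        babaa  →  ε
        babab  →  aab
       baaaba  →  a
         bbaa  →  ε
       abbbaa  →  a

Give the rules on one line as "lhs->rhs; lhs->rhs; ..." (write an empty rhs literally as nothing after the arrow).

  | baba => aba => aa
  | babbabbab => abbabbab => aaabbab => bbab => aab
  | abb => aa
  | bbbaabab => abaabab => aaabab => bab => ab

aaa->; ba->a; bb->a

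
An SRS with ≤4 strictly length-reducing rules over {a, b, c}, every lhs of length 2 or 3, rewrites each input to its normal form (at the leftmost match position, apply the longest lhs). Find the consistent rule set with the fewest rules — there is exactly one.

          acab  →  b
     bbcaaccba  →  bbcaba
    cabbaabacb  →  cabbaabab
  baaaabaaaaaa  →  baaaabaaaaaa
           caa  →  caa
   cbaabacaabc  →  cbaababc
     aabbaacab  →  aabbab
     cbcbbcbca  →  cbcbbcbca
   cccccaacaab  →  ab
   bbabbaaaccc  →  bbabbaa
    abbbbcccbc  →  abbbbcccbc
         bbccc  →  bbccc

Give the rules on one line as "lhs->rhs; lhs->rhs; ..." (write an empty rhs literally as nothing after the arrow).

ac->a; aca->; acc->; cca->

  | acab => b
  | bbcaaccba => bbcaba
  | cabbaabacb => cabbaabab
  | baaaabaaaaaa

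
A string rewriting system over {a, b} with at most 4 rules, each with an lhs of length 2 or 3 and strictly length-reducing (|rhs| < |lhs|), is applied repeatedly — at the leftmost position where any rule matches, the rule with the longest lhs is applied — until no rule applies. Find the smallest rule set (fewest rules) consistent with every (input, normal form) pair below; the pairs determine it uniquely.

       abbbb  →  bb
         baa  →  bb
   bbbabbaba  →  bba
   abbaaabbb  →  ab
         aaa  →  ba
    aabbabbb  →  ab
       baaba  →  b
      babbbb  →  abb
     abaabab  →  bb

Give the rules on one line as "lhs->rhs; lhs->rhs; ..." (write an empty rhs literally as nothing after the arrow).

  | abbbb => aab => bb
  | baa => bb
  | bbbabbaba => aabbaba => bbbaba => aaba => bba
  | abbaaabbb => abbbabbb => aaabbb => babbb => bbbb => ab

aa->b; bab->bb; bbb->a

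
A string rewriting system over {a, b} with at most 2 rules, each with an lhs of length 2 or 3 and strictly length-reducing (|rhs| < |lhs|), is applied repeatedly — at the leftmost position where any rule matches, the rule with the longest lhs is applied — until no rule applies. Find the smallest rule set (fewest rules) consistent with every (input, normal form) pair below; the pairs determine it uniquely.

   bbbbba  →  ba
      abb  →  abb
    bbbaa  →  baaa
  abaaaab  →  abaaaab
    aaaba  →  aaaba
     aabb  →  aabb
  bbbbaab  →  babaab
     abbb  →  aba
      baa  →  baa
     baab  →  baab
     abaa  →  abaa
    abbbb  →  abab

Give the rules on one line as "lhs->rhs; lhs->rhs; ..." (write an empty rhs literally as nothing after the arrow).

  | bbbbba => babba => ba
  | abb
  | bbbaa => baaa
  | abaaaab

bba->; bbb->ba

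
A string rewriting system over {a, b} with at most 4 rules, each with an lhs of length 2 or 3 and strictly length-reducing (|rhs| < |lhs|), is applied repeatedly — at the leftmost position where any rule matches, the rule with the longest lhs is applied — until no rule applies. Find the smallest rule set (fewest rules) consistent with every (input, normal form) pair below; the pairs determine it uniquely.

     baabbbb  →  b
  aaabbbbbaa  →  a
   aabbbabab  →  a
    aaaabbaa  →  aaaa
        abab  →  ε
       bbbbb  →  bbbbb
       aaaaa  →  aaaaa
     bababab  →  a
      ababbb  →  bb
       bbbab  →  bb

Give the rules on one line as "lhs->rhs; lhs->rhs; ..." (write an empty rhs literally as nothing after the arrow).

  | baabbbb => babbb => abb => b
  | aaabbbbbaa => aabbbbaa => abbbaa => bbaa => a
  | aabbbabab => abbabab => babab => aab => a
  | aaaabbaa => aaabaa => aaaa

ab->; bab->a; bba->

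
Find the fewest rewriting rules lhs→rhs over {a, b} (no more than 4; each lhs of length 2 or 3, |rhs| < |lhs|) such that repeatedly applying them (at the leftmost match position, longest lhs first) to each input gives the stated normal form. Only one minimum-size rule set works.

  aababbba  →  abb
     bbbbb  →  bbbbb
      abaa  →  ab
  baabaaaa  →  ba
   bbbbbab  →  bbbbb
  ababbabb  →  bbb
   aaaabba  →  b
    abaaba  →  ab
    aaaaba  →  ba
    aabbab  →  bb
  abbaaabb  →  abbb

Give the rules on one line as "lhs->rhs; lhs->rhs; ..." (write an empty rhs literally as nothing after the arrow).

  | aababbba => babbba => abbba => abb
  | bbbbb
  | abaa => ab
  | baabaaaa => bbaaaa => baaa => ba

aa->; bab->ab; bba->b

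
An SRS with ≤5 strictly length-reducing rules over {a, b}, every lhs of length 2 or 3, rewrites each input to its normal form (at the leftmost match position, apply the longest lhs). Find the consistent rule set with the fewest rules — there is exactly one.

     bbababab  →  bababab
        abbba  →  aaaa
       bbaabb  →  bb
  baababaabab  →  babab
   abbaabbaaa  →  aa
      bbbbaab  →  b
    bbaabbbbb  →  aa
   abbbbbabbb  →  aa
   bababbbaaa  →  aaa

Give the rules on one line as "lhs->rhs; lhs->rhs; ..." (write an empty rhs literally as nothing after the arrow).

  | bbababab => bababab
  | abbba => aaaa
  | bbaabb => baabb => bb
  | baababaabab => babaabab => babab

aab->bb; baa->; bba->ba; bbb->aa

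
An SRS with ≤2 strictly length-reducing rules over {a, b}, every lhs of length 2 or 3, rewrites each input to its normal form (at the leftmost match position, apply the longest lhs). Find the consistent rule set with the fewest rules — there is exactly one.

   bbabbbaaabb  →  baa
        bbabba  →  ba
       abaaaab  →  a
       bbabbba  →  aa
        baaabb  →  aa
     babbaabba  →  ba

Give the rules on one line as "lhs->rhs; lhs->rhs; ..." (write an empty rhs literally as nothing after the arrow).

aaa->b; bb->a

  | bbabbbaaabb => aabbbaaabb => aaabaaabb => bbaaabb => aaaabb => babb => baa
  | bbabba => aabba => aaaa => ba
  | abaaaab => abbab => aaab => bb => a
  | bbabbba => aabbba => aaaba => bba => aa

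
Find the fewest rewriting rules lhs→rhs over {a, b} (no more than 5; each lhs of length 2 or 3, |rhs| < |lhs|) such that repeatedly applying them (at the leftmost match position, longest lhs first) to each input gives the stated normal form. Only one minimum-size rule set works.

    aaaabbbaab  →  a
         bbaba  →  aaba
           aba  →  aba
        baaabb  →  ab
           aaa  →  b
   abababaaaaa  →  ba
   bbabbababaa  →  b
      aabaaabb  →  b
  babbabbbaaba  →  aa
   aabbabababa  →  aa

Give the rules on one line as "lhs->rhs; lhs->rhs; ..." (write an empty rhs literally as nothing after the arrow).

aaa->b; baa->aa; bab->; bb->a

  | aaaabbbaab => babbbaab => bbaab => aaab => bb => a
  | bbaba => aaba
  | aba
  | baaabb => aaabb => bbb => ab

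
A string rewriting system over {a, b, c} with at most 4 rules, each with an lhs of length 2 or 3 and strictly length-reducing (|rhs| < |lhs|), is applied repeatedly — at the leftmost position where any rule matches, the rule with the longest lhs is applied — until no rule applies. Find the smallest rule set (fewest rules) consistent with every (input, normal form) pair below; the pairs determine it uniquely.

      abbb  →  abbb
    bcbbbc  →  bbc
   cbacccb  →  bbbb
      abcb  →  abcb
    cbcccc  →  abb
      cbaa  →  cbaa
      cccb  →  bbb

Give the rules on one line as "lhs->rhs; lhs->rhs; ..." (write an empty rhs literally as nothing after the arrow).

  | abbb
  | bcbbbc => bbc
  | cbacccb => cbabbb => cccbb => bbbb
  | abcb

bab->cc; cbb->; cbc->a; ccc->bb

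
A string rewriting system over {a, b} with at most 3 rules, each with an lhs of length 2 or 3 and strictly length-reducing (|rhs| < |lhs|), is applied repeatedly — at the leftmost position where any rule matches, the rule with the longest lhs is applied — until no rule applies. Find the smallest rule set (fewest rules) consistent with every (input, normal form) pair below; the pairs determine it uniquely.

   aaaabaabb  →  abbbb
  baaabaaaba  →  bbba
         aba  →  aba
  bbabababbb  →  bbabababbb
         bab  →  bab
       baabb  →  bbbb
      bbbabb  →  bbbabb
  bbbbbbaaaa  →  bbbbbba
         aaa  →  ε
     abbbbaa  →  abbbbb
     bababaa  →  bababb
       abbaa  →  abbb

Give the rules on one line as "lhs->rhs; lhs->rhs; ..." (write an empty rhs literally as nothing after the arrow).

aa->b; aaa->

  | aaaabaabb => abaabb => abbbb
  | baaabaaaba => bbaaaba => bbba
  | aba
  | bbabababbb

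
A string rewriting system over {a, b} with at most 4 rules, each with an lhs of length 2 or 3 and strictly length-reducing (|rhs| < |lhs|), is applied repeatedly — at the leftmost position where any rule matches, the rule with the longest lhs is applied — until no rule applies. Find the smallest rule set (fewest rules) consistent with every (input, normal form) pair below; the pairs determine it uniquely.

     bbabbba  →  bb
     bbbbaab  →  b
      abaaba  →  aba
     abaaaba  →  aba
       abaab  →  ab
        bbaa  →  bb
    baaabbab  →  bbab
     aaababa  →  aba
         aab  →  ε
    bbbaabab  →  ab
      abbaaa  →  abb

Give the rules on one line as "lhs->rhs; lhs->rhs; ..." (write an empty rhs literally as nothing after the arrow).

aa->; aaa->aa; aab->; bbb->

  | bbabbba => bbaa => bb
  | bbbbaab => baab => b
  | abaaba => aba
  | abaaaba => abaaba => aba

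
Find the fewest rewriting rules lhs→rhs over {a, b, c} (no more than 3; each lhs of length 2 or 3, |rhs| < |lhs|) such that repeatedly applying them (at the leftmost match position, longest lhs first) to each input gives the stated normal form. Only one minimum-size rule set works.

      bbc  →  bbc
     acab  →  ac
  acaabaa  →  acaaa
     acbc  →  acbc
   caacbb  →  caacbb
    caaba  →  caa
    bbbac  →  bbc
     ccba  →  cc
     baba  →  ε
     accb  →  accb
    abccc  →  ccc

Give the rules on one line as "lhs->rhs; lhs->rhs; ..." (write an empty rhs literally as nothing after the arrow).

ab->; ba->

  | bbc
  | acab => ac
  | acaabaa => acaaa
  | acbc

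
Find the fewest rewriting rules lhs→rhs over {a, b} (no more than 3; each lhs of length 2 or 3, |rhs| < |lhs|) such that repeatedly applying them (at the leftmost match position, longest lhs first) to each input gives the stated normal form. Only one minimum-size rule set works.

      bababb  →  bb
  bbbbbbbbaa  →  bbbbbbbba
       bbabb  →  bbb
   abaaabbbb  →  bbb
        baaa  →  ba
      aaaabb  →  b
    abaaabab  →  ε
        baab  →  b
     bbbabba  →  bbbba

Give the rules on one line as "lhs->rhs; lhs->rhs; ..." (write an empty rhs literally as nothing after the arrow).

aa->a; ab->

  | bababb => babb => bb
  | bbbbbbbbaa => bbbbbbbba
  | bbabb => bbb
  | abaaabbbb => aaabbbb => aabbbb => abbbb => bbb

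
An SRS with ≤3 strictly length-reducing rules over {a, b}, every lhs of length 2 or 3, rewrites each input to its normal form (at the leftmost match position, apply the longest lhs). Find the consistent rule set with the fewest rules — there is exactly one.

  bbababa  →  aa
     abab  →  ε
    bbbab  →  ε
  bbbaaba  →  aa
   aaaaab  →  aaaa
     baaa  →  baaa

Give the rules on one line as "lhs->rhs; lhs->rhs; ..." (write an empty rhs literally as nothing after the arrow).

  | bbababa => aababa => aaba => aa
  | abab => ab => ε
  | bbbab => abab => ab => ε
  | bbbaaba => abaaba => aaba => aa

ab->; bb->a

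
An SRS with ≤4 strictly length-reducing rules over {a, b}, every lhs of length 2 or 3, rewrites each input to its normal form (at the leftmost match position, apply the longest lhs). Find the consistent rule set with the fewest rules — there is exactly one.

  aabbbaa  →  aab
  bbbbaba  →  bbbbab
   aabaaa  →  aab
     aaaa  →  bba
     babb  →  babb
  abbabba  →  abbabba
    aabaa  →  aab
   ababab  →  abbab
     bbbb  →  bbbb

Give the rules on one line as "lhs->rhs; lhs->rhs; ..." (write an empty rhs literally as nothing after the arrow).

aaa->bb; aba->ab; baa->aa

  | aabbbaa => aabbaa => aabaa => aaba => aab
  | bbbbaba => bbbbab
  | aabaaa => aabaa => aaba => aab
  | aaaa => bba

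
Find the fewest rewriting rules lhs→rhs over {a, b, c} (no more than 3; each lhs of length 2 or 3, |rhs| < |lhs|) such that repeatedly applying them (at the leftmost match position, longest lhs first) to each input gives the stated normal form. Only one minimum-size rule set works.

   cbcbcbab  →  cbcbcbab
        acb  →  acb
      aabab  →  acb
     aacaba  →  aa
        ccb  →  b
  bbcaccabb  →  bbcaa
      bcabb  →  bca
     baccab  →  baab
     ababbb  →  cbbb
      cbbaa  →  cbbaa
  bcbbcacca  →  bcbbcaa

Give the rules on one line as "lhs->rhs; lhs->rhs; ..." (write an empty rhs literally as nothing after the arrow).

aba->c; abb->a; cc->

  | cbcbcbab
  | acb
  | aabab => acb
  | aacaba => aacc => aa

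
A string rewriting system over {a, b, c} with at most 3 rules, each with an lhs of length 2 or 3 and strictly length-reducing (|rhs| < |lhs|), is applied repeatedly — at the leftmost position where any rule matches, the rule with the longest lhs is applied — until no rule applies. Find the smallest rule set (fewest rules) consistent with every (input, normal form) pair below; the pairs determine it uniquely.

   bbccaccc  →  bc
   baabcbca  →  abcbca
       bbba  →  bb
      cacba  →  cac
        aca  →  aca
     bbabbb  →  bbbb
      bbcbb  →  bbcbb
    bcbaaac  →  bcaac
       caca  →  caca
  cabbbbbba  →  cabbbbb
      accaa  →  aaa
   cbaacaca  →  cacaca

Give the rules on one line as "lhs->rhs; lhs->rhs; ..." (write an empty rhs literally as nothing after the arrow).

  | bbccaccc => bbaccc => bccc => bc
  | baabcbca => abcbca
  | bbba => bb
  | cacba => cac

ba->; cc->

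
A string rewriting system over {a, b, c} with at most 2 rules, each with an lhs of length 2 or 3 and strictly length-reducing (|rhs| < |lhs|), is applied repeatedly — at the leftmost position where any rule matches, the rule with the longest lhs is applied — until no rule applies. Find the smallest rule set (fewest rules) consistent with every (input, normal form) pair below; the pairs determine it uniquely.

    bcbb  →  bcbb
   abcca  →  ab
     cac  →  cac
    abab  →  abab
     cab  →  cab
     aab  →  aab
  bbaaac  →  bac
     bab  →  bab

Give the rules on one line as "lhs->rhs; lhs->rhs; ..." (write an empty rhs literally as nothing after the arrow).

  | bcbb
  | abcca => ab
  | cac
  | abab

baa->; cca->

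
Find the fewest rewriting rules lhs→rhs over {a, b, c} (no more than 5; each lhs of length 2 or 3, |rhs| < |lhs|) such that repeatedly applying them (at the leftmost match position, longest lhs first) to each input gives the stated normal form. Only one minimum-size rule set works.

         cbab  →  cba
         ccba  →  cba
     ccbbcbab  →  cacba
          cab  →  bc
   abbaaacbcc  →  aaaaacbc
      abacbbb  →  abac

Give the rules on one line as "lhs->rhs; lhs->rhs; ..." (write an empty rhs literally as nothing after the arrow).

bab->ba; bb->a; cab->bc; cc->c

  | cbab => cba
  | ccba => cba
  | ccbbcbab => cbbcbab => cacbab => cacba
  | cab => bc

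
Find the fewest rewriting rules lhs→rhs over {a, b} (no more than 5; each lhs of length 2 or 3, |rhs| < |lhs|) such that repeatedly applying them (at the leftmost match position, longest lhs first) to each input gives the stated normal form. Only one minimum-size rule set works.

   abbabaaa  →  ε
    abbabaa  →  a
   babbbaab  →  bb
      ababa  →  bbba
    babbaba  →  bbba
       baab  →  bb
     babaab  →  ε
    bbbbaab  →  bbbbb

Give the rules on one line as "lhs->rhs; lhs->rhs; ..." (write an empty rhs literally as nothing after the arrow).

  | abbabaaa => babaaa => aaaa => aa => ε
  | abbabaa => babaa => aaa => a
  | babbbaab => abbaab => baab => bb
  | ababa => bbba

aa->; ab->; aba->bb; bab->a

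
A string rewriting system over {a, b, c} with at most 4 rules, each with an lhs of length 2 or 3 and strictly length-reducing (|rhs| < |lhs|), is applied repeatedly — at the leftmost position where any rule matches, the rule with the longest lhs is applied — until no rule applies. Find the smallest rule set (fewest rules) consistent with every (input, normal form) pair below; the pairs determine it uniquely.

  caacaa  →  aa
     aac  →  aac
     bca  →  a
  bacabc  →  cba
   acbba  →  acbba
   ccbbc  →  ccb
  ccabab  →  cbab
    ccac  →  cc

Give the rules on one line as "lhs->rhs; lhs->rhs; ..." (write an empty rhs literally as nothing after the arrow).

bac->cb; bc->; ca->

  | caacaa => acaa => aa
  | aac
  | bca => a
  | bacabc => cbabc => cba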